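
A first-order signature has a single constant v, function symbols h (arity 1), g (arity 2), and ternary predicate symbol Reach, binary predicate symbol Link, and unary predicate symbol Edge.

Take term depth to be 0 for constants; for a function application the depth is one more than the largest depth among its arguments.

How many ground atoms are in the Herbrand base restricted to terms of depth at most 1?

First count ground terms of depth ≤ 1.
Write N_k for the number of ground terms of depth ≤ k. A term of depth ≤ k is either a constant or a function symbol applied to arguments of depth ≤ k−1, so N_k = 1 + N_{k-1} + N_{k-1}^2.
N_0 = 1
N_1 = 1 + 1 + 1^2 = 3
So |H| = 3.
A ground atom is a predicate applied to a tuple of terms from H, so the count is the sum over predicates of |H|^arity:
  Reach: 3^3 = 27;  Link: 3^2 = 9;  Edge: 3
Total ground atoms: 27 + 9 + 3 = 39.

39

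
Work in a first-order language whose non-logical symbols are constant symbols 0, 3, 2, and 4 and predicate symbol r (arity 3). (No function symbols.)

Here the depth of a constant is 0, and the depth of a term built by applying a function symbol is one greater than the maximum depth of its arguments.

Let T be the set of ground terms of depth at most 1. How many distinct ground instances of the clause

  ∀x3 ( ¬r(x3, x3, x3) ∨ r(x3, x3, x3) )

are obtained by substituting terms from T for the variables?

Ground terms of depth ≤ 1:
  With no function symbols every ground term is a constant, so there are exactly 4 ground terms at every depth bound.
  N_0 = 4
  N_1 = 4
So there are 4 ground terms available for substitution.
There is 1 variable to instantiate (x3),  occurring in at least one literal, so different choices give different ground instances.
Number of ground instances = 4.

4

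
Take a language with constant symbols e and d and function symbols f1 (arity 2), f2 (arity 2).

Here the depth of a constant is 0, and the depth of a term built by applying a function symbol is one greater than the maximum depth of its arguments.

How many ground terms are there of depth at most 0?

Let N_k count ground terms of depth at most k. Each non-constant term of depth ≤ k is some function symbol applied to depth-≤(k−1) arguments, giving N_k = 2 + N_{k-1}^2 + N_{k-1}^2.
N_0 = 2

2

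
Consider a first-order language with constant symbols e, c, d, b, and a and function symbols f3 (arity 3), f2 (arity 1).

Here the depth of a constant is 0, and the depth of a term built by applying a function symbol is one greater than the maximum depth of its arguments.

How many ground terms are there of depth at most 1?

135

Let N_k count ground terms of depth at most k. Each non-constant term of depth ≤ k is some function symbol applied to depth-≤(k−1) arguments, giving N_k = 5 + N_{k-1}^3 + N_{k-1}.
N_0 = 5
N_1 = 5 + 5^3 + 5 = 135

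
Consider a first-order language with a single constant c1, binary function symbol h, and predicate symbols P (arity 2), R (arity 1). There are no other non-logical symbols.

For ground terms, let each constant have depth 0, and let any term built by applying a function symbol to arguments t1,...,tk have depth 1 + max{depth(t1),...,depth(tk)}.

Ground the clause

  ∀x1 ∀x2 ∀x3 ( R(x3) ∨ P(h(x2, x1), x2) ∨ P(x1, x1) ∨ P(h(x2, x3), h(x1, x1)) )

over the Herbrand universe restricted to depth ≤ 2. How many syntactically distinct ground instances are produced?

125

Ground terms of depth ≤ 2:
  Count level by level. With function symbols h/2, the terms of depth ≤ k are the 1 constant together with each function applied to depth-≤(k−1) tuples, so N_k = 1 + N_{k-1}^2.
  N_0 = 1
  N_1 = 1 + 1^2 = 2
  N_2 = 1 + 2^2 = 5
  Explicitly: c1, h(c1, c1), h(c1, h(c1, c1)), h(h(c1, c1), c1), h(h(c1, c1), h(c1, c1)).
So there are 5 ground terms available for substitution.
Each of x1, x2, x3 ranges independently over the available ground terms, and distinct assignments produce distinct instances.
Number of ground instances = 5^3 = 125.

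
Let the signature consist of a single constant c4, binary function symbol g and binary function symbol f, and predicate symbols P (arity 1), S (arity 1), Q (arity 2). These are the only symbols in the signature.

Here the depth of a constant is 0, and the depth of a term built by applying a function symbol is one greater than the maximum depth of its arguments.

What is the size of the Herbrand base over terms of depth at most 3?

First count ground terms of depth ≤ 3.
Let N_k count ground terms of depth at most k. Each non-constant term of depth ≤ k is some function symbol applied to depth-≤(k−1) arguments, giving N_k = 1 + N_{k-1}^2 + N_{k-1}^2.
N_0 = 1
N_1 = 1 + 1^2 + 1^2 = 3
N_2 = 1 + 3^2 + 3^2 = 19
N_3 = 1 + 19^2 + 19^2 = 723
So |H| = 723.
A ground atom is a predicate applied to a tuple of terms from H, so the count is the sum over predicates of |H|^arity:
  P: 723;  S: 723;  Q: 723^2 = 522729
Total ground atoms: 723 + 723 + 522729 = 524175.

524175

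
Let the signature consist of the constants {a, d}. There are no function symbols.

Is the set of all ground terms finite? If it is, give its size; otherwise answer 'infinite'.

2

There are no function symbols, so every ground term is one of the 2 constants.
The Herbrand universe is {a, d}, which is finite with 2 elements.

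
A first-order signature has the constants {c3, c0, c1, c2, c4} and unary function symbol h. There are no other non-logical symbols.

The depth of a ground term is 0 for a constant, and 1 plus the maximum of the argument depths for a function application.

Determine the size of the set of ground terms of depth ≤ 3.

Let N_k count ground terms of depth at most k. Each non-constant term of depth ≤ k is some function symbol applied to depth-≤(k−1) arguments, giving N_k = 5 + N_{k-1}.
N_0 = 5
N_1 = 5 + 5 = 10
N_2 = 5 + 10 = 15
N_3 = 5 + 15 = 20

20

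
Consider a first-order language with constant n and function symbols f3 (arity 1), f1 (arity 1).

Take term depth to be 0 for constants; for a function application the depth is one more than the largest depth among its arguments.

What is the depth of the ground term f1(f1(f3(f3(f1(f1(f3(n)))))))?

7

depth(f3(n)) = 1 + depth(n) = 1 + 0 = 1
depth(f1(f3(n))) = 1 + depth(f3(n)) = 1 + 1 = 2
depth(f1(f1(f3(n)))) = 1 + depth(f1(f3(n))) = 1 + 2 = 3
depth(f3(f1(f1(f3(n))))) = 1 + depth(f1(f1(f3(n)))) = 1 + 3 = 4
depth(f3(f3(f1(f1(f3(n)))))) = 1 + depth(f3(f1(f1(f3(n))))) = 1 + 4 = 5
depth(f1(f3(f3(f1(f1(f3(n))))))) = 1 + depth(f3(f3(f1(f1(f3(n)))))) = 1 + 5 = 6
depth(f1(f1(f3(f3(f1(f1(f3(n)))))))) = 1 + depth(f1(f3(f3(f1(f1(f3(n))))))) = 1 + 6 = 7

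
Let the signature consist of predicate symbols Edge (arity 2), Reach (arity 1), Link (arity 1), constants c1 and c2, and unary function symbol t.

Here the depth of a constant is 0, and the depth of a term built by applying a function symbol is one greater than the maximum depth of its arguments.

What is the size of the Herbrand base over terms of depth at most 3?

80

First count ground terms of depth ≤ 3.
Write N_k for the number of ground terms of depth ≤ k. A term of depth ≤ k is either a constant or a function symbol applied to arguments of depth ≤ k−1, so N_k = 2 + N_{k-1}.
N_0 = 2
N_1 = 2 + 2 = 4
N_2 = 2 + 4 = 6
N_3 = 2 + 6 = 8
Explicitly: c1, c2, t(c1), t(c2), t(t(c1)), t(t(c2)), t(t(t(c1))), t(t(t(c2))).
So |H| = 8.
For each predicate symbol, the number of ground atoms is |H| raised to its arity; summing:
  Edge: 8^2 = 64;  Reach: 8;  Link: 8
Total ground atoms: 64 + 8 + 8 = 80.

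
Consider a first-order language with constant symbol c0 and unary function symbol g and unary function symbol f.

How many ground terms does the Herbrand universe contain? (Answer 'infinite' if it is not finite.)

infinite

The signature has at least one function symbol (g, arity 1) and at least one constant (c0).
Iterating g gives infinitely many distinct ground terms: c0, g(c0), g(g(c0)), ...
So the Herbrand universe is infinite.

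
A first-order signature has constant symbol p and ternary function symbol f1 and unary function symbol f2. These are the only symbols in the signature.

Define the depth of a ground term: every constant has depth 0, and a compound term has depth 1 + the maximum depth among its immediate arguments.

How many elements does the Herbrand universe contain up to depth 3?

29823

Write N_k for the number of ground terms of depth ≤ k. A term of depth ≤ k is either a constant or a function symbol applied to arguments of depth ≤ k−1, so N_k = 1 + N_{k-1}^3 + N_{k-1}.
N_0 = 1
N_1 = 1 + 1^3 + 1 = 3
N_2 = 1 + 3^3 + 3 = 31
N_3 = 1 + 31^3 + 31 = 29823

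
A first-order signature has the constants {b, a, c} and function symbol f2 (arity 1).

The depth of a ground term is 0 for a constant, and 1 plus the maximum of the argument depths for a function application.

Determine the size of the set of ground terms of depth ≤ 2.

Write N_k for the number of ground terms of depth ≤ k. A term of depth ≤ k is either a constant or a function symbol applied to arguments of depth ≤ k−1, so N_k = 3 + N_{k-1}.
N_0 = 3
N_1 = 3 + 3 = 6
N_2 = 3 + 6 = 9
Explicitly: b, a, c, f2(b), f2(a), f2(c), f2(f2(b)), f2(f2(a)), f2(f2(c)).

9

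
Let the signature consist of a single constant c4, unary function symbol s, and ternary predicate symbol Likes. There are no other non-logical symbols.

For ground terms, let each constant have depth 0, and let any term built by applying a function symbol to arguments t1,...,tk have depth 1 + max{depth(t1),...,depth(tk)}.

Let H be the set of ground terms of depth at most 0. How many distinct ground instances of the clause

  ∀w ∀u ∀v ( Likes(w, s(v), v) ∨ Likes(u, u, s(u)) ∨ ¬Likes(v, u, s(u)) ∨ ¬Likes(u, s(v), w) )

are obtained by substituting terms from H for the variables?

Ground terms of depth ≤ 0:
  If N_k denotes the number of depth-≤k ground terms, the 1 constant gives N_0 = 1, and each function symbol of arity r contributes N_{k-1}^r new terms at level k: N_k = 1 + N_{k-1}.
  N_0 = 1
  Explicitly: c4.
So there is exactly 1 ground term available for substitution.
There are 3 variables to instantiate (w, u, v), each occurring in at least one literal, so different choices give different ground instances.
Number of ground instances = 1^3 = 1.

1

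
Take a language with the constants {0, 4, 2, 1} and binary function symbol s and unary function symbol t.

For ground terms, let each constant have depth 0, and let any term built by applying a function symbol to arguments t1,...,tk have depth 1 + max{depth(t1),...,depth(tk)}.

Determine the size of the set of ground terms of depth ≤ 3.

If N_k denotes the number of depth-≤k ground terms, the 4 constants give N_0 = 4, and each function symbol of arity r contributes N_{k-1}^r new terms at level k: N_k = 4 + N_{k-1}^2 + N_{k-1}.
N_0 = 4
N_1 = 4 + 4^2 + 4 = 24
N_2 = 4 + 24^2 + 24 = 604
N_3 = 4 + 604^2 + 604 = 365424

365424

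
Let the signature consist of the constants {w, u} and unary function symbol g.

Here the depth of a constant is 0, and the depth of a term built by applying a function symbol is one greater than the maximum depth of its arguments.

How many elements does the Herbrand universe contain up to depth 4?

10

Count level by level. With function symbols g/1, the terms of depth ≤ k are the 2 constants together with each function applied to depth-≤(k−1) tuples, so N_k = 2 + N_{k-1}.
N_0 = 2
N_1 = 2 + 2 = 4
N_2 = 2 + 4 = 6
N_3 = 2 + 6 = 8
N_4 = 2 + 8 = 10
Explicitly: w, u, g(w), g(u), g(g(w)), g(g(u)), g(g(g(w))), g(g(g(u))), g(g(g(g(w)))), g(g(g(g(u)))).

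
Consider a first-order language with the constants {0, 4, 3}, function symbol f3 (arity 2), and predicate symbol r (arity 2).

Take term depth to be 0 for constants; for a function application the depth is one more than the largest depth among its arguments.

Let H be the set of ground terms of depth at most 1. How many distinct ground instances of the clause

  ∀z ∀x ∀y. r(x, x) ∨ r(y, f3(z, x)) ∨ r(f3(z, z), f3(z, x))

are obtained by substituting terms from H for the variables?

1728

Ground terms of depth ≤ 1:
  Let N_k count ground terms of depth at most k. Each non-constant term of depth ≤ k is some function symbol applied to depth-≤(k−1) arguments, giving N_k = 3 + N_{k-1}^2.
  N_0 = 3
  N_1 = 3 + 3^2 = 12
  Explicitly: 0, 4, 3, f3(0, 0), f3(0, 4), f3(0, 3), f3(4, 0), f3(4, 4), f3(4, 3), f3(3, 0), f3(3, 4), f3(3, 3).
So there are 12 ground terms available for substitution.
There are 3 variables to instantiate (z, x, y), each occurring in at least one literal, so different choices give different ground instances.
Number of ground instances = 12^3 = 1728.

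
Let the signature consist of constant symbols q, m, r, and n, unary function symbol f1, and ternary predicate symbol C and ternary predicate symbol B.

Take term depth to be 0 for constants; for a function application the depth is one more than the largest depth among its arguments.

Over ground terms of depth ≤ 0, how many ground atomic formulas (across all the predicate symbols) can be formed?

128

First count ground terms of depth ≤ 0.
Let N_k count ground terms of depth at most k. Each non-constant term of depth ≤ k is some function symbol applied to depth-≤(k−1) arguments, giving N_k = 4 + N_{k-1}.
N_0 = 4
Explicitly: q, m, r, n.
So |H| = 4.
Each predicate of arity r yields |H|^r ground atoms (one per choice of an r-tuple from H):
  C: 4^3 = 64;  B: 4^3 = 64
Total ground atoms: 64 + 64 = 128.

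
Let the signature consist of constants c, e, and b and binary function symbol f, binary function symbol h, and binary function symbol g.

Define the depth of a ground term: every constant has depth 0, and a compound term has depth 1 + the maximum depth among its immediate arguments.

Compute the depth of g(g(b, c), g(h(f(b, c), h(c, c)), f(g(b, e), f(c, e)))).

depth(g(b, c)) = 1 + max(0, 0) = 1
depth(f(b, c)) = 1 + max(0, 0) = 1
depth(h(c, c)) = 1 + max(0, 0) = 1
depth(h(f(b, c), h(c, c))) = 1 + max(1, 1) = 2
depth(g(b, e)) = 1 + max(0, 0) = 1
depth(f(c, e)) = 1 + max(0, 0) = 1
depth(f(g(b, e), f(c, e))) = 1 + max(1, 1) = 2
depth(g(h(f(b, c), h(c, c)), f(g(b, e), f(c, e)))) = 1 + max(2, 2) = 3
depth(g(g(b, c), g(h(f(b, c), h(c, c)), f(g(b, e), f(c, e))))) = 1 + max(1, 3) = 4

4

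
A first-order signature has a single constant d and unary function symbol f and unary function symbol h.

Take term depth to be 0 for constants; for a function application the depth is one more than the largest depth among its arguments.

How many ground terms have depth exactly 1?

Write N_k for the number of ground terms of depth ≤ k. A term of depth ≤ k is either a constant or a function symbol applied to arguments of depth ≤ k−1, so N_k = 1 + N_{k-1} + N_{k-1}.
N_0 = 1
N_1 = 1 + 1 + 1 = 3
Terms of depth exactly 1: N_1 − N_0 = 3 − 1 = 2.

2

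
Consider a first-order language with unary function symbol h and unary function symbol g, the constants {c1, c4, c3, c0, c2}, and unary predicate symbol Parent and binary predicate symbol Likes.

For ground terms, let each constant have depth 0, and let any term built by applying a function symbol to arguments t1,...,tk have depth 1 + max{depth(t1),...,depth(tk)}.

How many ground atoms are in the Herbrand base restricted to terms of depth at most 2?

1260

First count ground terms of depth ≤ 2.
If N_k denotes the number of depth-≤k ground terms, the 5 constants give N_0 = 5, and each function symbol of arity r contributes N_{k-1}^r new terms at level k: N_k = 5 + N_{k-1} + N_{k-1}.
N_0 = 5
N_1 = 5 + 5 + 5 = 15
N_2 = 5 + 15 + 15 = 35
So |H| = 35.
A ground atom is a predicate applied to a tuple of terms from H, so the count is the sum over predicates of |H|^arity:
  Parent: 35;  Likes: 35^2 = 1225
Total ground atoms: 35 + 1225 = 1260.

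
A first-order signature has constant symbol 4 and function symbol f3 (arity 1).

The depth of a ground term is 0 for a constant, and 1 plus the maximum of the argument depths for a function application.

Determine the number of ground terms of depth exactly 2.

1

Let N_k = |{terms of depth ≤ k}|. Then N_0 = 1 and N_k = 1 + N_{k-1} for k ≥ 1 (one summand per function symbol, arity giving the exponent).
N_0 = 1
N_1 = 1 + 1 = 2
N_2 = 1 + 2 = 3
Terms of depth exactly 2: N_2 − N_1 = 3 − 2 = 1.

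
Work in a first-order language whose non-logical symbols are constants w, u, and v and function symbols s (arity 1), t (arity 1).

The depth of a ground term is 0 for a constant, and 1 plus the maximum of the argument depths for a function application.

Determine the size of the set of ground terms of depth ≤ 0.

3

Let N_k count ground terms of depth at most k. Each non-constant term of depth ≤ k is some function symbol applied to depth-≤(k−1) arguments, giving N_k = 3 + N_{k-1} + N_{k-1}.
N_0 = 3
Explicitly: w, u, v.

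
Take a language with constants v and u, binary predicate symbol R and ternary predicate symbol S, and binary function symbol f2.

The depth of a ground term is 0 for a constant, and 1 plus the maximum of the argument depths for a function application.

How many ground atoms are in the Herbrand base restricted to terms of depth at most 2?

First count ground terms of depth ≤ 2.
Let N_k count ground terms of depth at most k. Each non-constant term of depth ≤ k is some function symbol applied to depth-≤(k−1) arguments, giving N_k = 2 + N_{k-1}^2.
N_0 = 2
N_1 = 2 + 2^2 = 6
N_2 = 2 + 6^2 = 38
So |H| = 38.
Each predicate of arity r yields |H|^r ground atoms (one per choice of an r-tuple from H):
  R: 38^2 = 1444;  S: 38^3 = 54872
Total ground atoms: 1444 + 54872 = 56316.

56316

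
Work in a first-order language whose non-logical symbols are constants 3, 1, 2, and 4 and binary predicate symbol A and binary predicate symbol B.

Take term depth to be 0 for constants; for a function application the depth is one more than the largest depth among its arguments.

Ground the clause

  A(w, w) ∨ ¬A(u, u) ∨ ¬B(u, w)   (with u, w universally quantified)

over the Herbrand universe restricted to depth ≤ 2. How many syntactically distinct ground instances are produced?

Ground terms of depth ≤ 2:
  With no function symbols every ground term is a constant, so there are exactly 4 ground terms at every depth bound.
  N_0 = 4
  N_1 = 4
  N_2 = 4
So there are 4 ground terms available for substitution.
Each of u, w ranges independently over the available ground terms, and distinct assignments produce distinct instances.
Number of ground instances = 4^2 = 16.

16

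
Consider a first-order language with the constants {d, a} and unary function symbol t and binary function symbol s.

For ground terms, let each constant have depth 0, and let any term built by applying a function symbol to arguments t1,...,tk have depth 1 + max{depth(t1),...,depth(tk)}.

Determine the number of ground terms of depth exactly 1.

6

Let N_k count ground terms of depth at most k. Each non-constant term of depth ≤ k is some function symbol applied to depth-≤(k−1) arguments, giving N_k = 2 + N_{k-1} + N_{k-1}^2.
N_0 = 2
N_1 = 2 + 2 + 2^2 = 8
Terms of depth exactly 1: N_1 − N_0 = 8 − 2 = 6.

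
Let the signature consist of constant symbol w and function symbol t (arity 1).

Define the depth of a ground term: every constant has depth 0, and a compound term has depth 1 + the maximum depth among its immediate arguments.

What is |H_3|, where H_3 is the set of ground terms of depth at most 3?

Count level by level. With function symbols t/1, the terms of depth ≤ k are the 1 constant together with each function applied to depth-≤(k−1) tuples, so N_k = 1 + N_{k-1}.
N_0 = 1
N_1 = 1 + 1 = 2
N_2 = 1 + 2 = 3
N_3 = 1 + 3 = 4
Explicitly: w, t(w), t(t(w)), t(t(t(w))).

4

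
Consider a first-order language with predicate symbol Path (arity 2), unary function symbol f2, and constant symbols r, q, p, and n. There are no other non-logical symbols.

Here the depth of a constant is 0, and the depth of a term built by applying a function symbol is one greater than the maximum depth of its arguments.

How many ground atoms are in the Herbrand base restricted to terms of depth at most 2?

First count ground terms of depth ≤ 2.
Count level by level. With function symbols f2/1, the terms of depth ≤ k are the 4 constants together with each function applied to depth-≤(k−1) tuples, so N_k = 4 + N_{k-1}.
N_0 = 4
N_1 = 4 + 4 = 8
N_2 = 4 + 8 = 12
So |H| = 12.
Each predicate of arity r yields |H|^r ground atoms (one per choice of an r-tuple from H):
  Path: 12^2 = 144
Total ground atoms: 144.

144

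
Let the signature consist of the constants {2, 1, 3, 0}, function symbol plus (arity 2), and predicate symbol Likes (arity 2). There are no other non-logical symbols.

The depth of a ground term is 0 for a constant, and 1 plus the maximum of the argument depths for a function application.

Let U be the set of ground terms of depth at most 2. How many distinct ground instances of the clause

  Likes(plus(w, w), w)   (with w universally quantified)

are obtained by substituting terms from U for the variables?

Ground terms of depth ≤ 2:
  If N_k denotes the number of depth-≤k ground terms, the 4 constants give N_0 = 4, and each function symbol of arity r contributes N_{k-1}^r new terms at level k: N_k = 4 + N_{k-1}^2.
  N_0 = 4
  N_1 = 4 + 4^2 = 20
  N_2 = 4 + 20^2 = 404
So there are 404 ground terms available for substitution.
There is 1 variable to instantiate (w),  occurring in at least one literal, so different choices give different ground instances.
Number of ground instances = 404.

404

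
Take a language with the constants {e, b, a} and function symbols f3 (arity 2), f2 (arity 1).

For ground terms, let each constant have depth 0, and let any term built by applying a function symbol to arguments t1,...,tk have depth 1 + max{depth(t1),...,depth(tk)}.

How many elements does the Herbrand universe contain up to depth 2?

Write N_k for the number of ground terms of depth ≤ k. A term of depth ≤ k is either a constant or a function symbol applied to arguments of depth ≤ k−1, so N_k = 3 + N_{k-1}^2 + N_{k-1}.
N_0 = 3
N_1 = 3 + 3^2 + 3 = 15
N_2 = 3 + 15^2 + 15 = 243

243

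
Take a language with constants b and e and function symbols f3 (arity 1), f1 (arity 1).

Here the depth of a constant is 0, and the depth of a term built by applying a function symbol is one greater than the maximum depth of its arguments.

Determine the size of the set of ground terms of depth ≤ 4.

Count level by level. With function symbols f3/1, f1/1, the terms of depth ≤ k are the 2 constants together with each function applied to depth-≤(k−1) tuples, so N_k = 2 + N_{k-1} + N_{k-1}.
N_0 = 2
N_1 = 2 + 2 + 2 = 6
N_2 = 2 + 6 + 6 = 14
N_3 = 2 + 14 + 14 = 30
N_4 = 2 + 30 + 30 = 62

62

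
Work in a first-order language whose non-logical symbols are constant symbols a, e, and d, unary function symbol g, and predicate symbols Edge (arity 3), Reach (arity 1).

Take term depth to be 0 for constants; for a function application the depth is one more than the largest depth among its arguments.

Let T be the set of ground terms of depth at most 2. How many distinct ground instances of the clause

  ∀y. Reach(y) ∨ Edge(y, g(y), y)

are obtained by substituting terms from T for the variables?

9

Ground terms of depth ≤ 2:
  Count level by level. With function symbols g/1, the terms of depth ≤ k are the 3 constants together with each function applied to depth-≤(k−1) tuples, so N_k = 3 + N_{k-1}.
  N_0 = 3
  N_1 = 3 + 3 = 6
  N_2 = 3 + 6 = 9
  Explicitly: a, e, d, g(a), g(e), g(d), g(g(a)), g(g(e)), g(g(d)).
So there are 9 ground terms available for substitution.
The clause has 1 distinct variable (y), which appears in the body. In the free term algebra distinct substitutions yield syntactically distinct ground instances.
Number of ground instances = 9.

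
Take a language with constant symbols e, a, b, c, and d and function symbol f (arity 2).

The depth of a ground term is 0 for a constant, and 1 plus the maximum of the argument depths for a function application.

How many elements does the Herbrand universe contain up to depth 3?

819030

If N_k denotes the number of depth-≤k ground terms, the 5 constants give N_0 = 5, and each function symbol of arity r contributes N_{k-1}^r new terms at level k: N_k = 5 + N_{k-1}^2.
N_0 = 5
N_1 = 5 + 5^2 = 30
N_2 = 5 + 30^2 = 905
N_3 = 5 + 905^2 = 819030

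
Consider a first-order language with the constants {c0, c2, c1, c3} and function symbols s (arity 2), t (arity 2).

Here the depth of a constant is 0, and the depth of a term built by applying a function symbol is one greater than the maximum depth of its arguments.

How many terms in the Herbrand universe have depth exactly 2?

2560

Let N_k = |{terms of depth ≤ k}|. Then N_0 = 4 and N_k = 4 + N_{k-1}^2 + N_{k-1}^2 for k ≥ 1 (one summand per function symbol, arity giving the exponent).
N_0 = 4
N_1 = 4 + 4^2 + 4^2 = 36
N_2 = 4 + 36^2 + 36^2 = 2596
Terms of depth exactly 2: N_2 − N_1 = 2596 − 36 = 2560.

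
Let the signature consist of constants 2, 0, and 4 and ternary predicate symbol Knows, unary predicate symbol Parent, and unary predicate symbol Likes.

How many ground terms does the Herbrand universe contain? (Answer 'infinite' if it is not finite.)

There are no function symbols, so every ground term is one of the 3 constants.
The Herbrand universe is {2, 0, 4}, which is finite with 3 elements.

3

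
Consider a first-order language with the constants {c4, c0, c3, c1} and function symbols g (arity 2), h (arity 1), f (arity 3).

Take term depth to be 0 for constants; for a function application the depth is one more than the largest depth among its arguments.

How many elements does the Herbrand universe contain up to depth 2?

Write N_k for the number of ground terms of depth ≤ k. A term of depth ≤ k is either a constant or a function symbol applied to arguments of depth ≤ k−1, so N_k = 4 + N_{k-1}^2 + N_{k-1} + N_{k-1}^3.
N_0 = 4
N_1 = 4 + 4^2 + 4 + 4^3 = 88
N_2 = 4 + 88^2 + 88 + 88^3 = 689308

689308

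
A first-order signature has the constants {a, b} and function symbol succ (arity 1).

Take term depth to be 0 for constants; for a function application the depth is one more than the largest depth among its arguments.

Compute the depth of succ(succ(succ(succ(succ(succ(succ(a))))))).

depth(succ(a)) = 1 + depth(a) = 1 + 0 = 1
depth(succ(succ(a))) = 1 + depth(succ(a)) = 1 + 1 = 2
depth(succ(succ(succ(a)))) = 1 + depth(succ(succ(a))) = 1 + 2 = 3
depth(succ(succ(succ(succ(a))))) = 1 + depth(succ(succ(succ(a)))) = 1 + 3 = 4
depth(succ(succ(succ(succ(succ(a)))))) = 1 + depth(succ(succ(succ(succ(a))))) = 1 + 4 = 5
depth(succ(succ(succ(succ(succ(succ(a))))))) = 1 + depth(succ(succ(succ(succ(succ(a)))))) = 1 + 5 = 6
depth(succ(succ(succ(succ(succ(succ(succ(a)))))))) = 1 + depth(succ(succ(succ(succ(succ(succ(a))))))) = 1 + 6 = 7

7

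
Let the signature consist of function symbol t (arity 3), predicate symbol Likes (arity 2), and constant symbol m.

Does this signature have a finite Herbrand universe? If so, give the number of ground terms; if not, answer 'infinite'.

infinite

The signature has at least one function symbol (t, arity 3) and at least one constant (m).
Iterating t gives infinitely many distinct ground terms: m, t(m, m, m), t(t(m, m, m), t(m, m, m), t(m, m, m)), ...
So the Herbrand universe is infinite.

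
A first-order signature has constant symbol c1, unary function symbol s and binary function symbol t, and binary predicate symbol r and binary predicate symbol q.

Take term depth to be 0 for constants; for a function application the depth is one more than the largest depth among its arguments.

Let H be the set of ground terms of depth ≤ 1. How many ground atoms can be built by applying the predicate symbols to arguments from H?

18

First count ground terms of depth ≤ 1.
Write N_k for the number of ground terms of depth ≤ k. A term of depth ≤ k is either a constant or a function symbol applied to arguments of depth ≤ k−1, so N_k = 1 + N_{k-1} + N_{k-1}^2.
N_0 = 1
N_1 = 1 + 1 + 1^2 = 3
So |H| = 3.
For each predicate symbol, the number of ground atoms is |H| raised to its arity; summing:
  r: 3^2 = 9;  q: 3^2 = 9
Total ground atoms: 9 + 9 = 18.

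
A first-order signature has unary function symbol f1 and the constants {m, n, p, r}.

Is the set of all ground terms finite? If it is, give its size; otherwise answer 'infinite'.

infinite

The signature has at least one function symbol (f1, arity 1) and at least one constant (m).
Iterating f1 gives infinitely many distinct ground terms: m, f1(m), f1(f1(m)), ...
So the Herbrand universe is infinite.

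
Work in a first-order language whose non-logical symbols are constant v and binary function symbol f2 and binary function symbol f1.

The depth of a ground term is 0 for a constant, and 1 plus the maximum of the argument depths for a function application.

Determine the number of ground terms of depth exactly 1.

Let N_k = |{terms of depth ≤ k}|. Then N_0 = 1 and N_k = 1 + N_{k-1}^2 + N_{k-1}^2 for k ≥ 1 (one summand per function symbol, arity giving the exponent).
N_0 = 1
N_1 = 1 + 1^2 + 1^2 = 3
Terms of depth exactly 1: N_1 − N_0 = 3 − 1 = 2.

2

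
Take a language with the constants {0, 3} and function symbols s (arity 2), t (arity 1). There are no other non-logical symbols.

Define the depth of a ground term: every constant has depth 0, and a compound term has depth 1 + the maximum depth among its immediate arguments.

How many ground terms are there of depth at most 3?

Count level by level. With function symbols s/2, t/1, the terms of depth ≤ k are the 2 constants together with each function applied to depth-≤(k−1) tuples, so N_k = 2 + N_{k-1}^2 + N_{k-1}.
N_0 = 2
N_1 = 2 + 2^2 + 2 = 8
N_2 = 2 + 8^2 + 8 = 74
N_3 = 2 + 74^2 + 74 = 5552

5552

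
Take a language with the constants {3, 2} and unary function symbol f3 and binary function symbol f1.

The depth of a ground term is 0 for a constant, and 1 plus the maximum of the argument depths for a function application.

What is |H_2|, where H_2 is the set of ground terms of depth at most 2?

Let N_k count ground terms of depth at most k. Each non-constant term of depth ≤ k is some function symbol applied to depth-≤(k−1) arguments, giving N_k = 2 + N_{k-1} + N_{k-1}^2.
N_0 = 2
N_1 = 2 + 2 + 2^2 = 8
N_2 = 2 + 8 + 8^2 = 74

74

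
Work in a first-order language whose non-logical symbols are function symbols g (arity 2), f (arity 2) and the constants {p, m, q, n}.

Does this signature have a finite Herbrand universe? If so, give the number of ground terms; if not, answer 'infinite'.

The signature has at least one function symbol (g, arity 2) and at least one constant (p).
Iterating g gives infinitely many distinct ground terms: p, g(p, p), g(g(p, p), g(p, p)), ...
So the Herbrand universe is infinite.

infinite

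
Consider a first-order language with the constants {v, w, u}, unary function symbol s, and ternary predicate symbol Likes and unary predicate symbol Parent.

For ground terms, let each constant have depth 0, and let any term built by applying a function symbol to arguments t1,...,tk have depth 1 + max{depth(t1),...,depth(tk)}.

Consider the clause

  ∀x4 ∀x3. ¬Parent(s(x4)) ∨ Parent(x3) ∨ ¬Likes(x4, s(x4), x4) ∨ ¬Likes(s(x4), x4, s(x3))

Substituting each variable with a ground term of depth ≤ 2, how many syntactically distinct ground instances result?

81

Ground terms of depth ≤ 2:
  Count level by level. With function symbols s/1, the terms of depth ≤ k are the 3 constants together with each function applied to depth-≤(k−1) tuples, so N_k = 3 + N_{k-1}.
  N_0 = 3
  N_1 = 3 + 3 = 6
  N_2 = 3 + 6 = 9
So there are 9 ground terms available for substitution.
The body mentions every one of the 2 quantified variables; since ground terms form a free algebra, no two substitutions collapse to the same formula.
Number of ground instances = 9^2 = 81.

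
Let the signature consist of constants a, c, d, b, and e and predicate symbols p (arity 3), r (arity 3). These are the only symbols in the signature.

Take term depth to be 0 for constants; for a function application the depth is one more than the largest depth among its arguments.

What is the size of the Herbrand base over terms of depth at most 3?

250

First count ground terms of depth ≤ 3.
With no function symbols every ground term is a constant, so there are exactly 5 ground terms at every depth bound.
N_0 = 5
N_1 = 5
N_2 = 5
N_3 = 5
So |H| = 5.
Each predicate of arity r yields |H|^r ground atoms (one per choice of an r-tuple from H):
  p: 5^3 = 125;  r: 5^3 = 125
Total ground atoms: 125 + 125 = 250.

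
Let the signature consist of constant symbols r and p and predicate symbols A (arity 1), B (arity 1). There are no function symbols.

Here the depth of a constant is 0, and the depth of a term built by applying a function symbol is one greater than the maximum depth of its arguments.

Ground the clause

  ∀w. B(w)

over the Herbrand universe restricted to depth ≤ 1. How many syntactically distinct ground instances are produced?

Ground terms of depth ≤ 1:
  With no function symbols every ground term is a constant, so there are exactly 2 ground terms at every depth bound.
  N_0 = 2
  N_1 = 2
So there are 2 ground terms available for substitution.
The body mentions the single quantified variable w; since ground terms form a free algebra, no two substitutions collapse to the same formula.
Number of ground instances = 2.

2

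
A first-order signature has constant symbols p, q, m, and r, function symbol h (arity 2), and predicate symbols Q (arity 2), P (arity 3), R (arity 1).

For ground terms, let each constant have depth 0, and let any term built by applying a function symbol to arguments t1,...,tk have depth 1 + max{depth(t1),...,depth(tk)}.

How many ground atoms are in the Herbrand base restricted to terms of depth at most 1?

8420

First count ground terms of depth ≤ 1.
Let N_k = |{terms of depth ≤ k}|. Then N_0 = 4 and N_k = 4 + N_{k-1}^2 for k ≥ 1 (one summand per function symbol, arity giving the exponent).
N_0 = 4
N_1 = 4 + 4^2 = 20
So |H| = 20.
Ground atoms are formed by filling each argument slot of a predicate with a term from H, so an r-ary predicate gives |H|^r atoms:
  Q: 20^2 = 400;  P: 20^3 = 8000;  R: 20
Total ground atoms: 400 + 8000 + 20 = 8420.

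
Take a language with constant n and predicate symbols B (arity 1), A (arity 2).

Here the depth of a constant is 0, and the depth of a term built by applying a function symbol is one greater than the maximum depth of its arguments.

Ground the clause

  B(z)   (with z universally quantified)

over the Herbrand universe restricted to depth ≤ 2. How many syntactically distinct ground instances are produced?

1

Ground terms of depth ≤ 2:
  With no function symbols every ground term is a constant, so there is exactly 1 ground term at every depth bound.
  N_0 = 1
  N_1 = 1
  N_2 = 1
So there is exactly 1 ground term available for substitution.
The variable z ranges independently over the available ground terms, and distinct assignments produce distinct instances.
Number of ground instances = 1.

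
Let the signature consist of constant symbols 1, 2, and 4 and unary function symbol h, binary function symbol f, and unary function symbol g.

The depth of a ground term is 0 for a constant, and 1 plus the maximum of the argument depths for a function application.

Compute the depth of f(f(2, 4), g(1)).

depth(f(2, 4)) = 1 + max(0, 0) = 1
depth(g(1)) = 1 + depth(1) = 1 + 0 = 1
depth(f(f(2, 4), g(1))) = 1 + max(1, 1) = 2

2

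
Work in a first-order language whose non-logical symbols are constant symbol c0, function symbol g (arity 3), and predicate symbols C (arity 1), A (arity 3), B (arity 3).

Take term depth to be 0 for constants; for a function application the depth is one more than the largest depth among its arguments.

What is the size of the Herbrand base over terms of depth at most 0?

3

First count ground terms of depth ≤ 0.
Let N_k count ground terms of depth at most k. Each non-constant term of depth ≤ k is some function symbol applied to depth-≤(k−1) arguments, giving N_k = 1 + N_{k-1}^3.
N_0 = 1
So |H| = 1.
For each predicate symbol, the number of ground atoms is |H| raised to its arity; summing:
  C: 1;  A: 1^3 = 1;  B: 1^3 = 1
Total ground atoms: 1 + 1 + 1 = 3.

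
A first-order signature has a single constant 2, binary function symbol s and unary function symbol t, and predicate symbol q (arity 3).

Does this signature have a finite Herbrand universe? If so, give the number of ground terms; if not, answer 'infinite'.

The signature has at least one function symbol (s, arity 2) and at least one constant (2).
Iterating s gives infinitely many distinct ground terms: 2, s(2, 2), s(s(2, 2), s(2, 2)), ...
So the Herbrand universe is infinite.

infinite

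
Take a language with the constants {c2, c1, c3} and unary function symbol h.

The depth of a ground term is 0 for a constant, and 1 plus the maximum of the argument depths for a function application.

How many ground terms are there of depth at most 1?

If N_k denotes the number of depth-≤k ground terms, the 3 constants give N_0 = 3, and each function symbol of arity r contributes N_{k-1}^r new terms at level k: N_k = 3 + N_{k-1}.
N_0 = 3
N_1 = 3 + 3 = 6

6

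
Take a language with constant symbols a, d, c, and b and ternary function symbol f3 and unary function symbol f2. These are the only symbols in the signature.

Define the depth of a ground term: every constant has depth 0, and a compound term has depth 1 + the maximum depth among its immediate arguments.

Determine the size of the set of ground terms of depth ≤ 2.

Let N_k count ground terms of depth at most k. Each non-constant term of depth ≤ k is some function symbol applied to depth-≤(k−1) arguments, giving N_k = 4 + N_{k-1}^3 + N_{k-1}.
N_0 = 4
N_1 = 4 + 4^3 + 4 = 72
N_2 = 4 + 72^3 + 72 = 373324

373324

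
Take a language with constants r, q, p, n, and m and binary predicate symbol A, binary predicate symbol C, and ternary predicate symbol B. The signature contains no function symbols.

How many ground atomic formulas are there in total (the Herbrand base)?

175

With no function symbols, the Herbrand universe is just the 5 constants.
Ground atoms per predicate: A: 5^2 = 25, C: 5^2 = 25, B: 5^3 = 125.
Herbrand base size = 25 + 25 + 125 = 175.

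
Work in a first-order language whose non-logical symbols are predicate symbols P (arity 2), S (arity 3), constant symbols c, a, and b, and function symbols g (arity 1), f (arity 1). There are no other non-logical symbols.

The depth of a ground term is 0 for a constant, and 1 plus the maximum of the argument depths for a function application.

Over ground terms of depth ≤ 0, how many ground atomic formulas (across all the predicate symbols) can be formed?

36

First count ground terms of depth ≤ 0.
Write N_k for the number of ground terms of depth ≤ k. A term of depth ≤ k is either a constant or a function symbol applied to arguments of depth ≤ k−1, so N_k = 3 + N_{k-1} + N_{k-1}.
N_0 = 3
So |H| = 3.
A ground atom is a predicate applied to a tuple of terms from H, so the count is the sum over predicates of |H|^arity:
  P: 3^2 = 9;  S: 3^3 = 27
Total ground atoms: 9 + 27 = 36.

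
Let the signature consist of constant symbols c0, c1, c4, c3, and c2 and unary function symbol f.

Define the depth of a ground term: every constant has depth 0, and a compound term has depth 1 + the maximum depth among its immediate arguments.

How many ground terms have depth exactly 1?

5

Count level by level. With function symbols f/1, the terms of depth ≤ k are the 5 constants together with each function applied to depth-≤(k−1) tuples, so N_k = 5 + N_{k-1}.
N_0 = 5
N_1 = 5 + 5 = 10
Terms of depth exactly 1: N_1 − N_0 = 10 − 5 = 5.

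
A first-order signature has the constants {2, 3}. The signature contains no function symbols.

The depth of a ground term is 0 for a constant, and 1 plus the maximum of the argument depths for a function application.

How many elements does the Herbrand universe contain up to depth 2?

With no function symbols every ground term is a constant, so there are exactly 2 ground terms at every depth bound.
N_0 = 2
N_1 = 2
N_2 = 2

2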